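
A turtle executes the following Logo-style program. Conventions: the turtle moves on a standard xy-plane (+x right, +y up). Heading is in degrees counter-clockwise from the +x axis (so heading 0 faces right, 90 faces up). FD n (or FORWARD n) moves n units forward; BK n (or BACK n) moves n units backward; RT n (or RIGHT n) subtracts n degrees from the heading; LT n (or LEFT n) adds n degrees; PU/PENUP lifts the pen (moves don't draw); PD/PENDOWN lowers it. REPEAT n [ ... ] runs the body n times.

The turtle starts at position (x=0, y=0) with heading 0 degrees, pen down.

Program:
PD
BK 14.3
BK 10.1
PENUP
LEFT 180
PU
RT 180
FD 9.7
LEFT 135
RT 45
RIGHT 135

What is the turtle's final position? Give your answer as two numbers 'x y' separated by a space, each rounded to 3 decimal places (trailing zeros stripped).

Executing turtle program step by step:
Start: pos=(0,0), heading=0, pen down
PD: pen down
BK 14.3: (0,0) -> (-14.3,0) [heading=0, draw]
BK 10.1: (-14.3,0) -> (-24.4,0) [heading=0, draw]
PU: pen up
LT 180: heading 0 -> 180
PU: pen up
RT 180: heading 180 -> 0
FD 9.7: (-24.4,0) -> (-14.7,0) [heading=0, move]
LT 135: heading 0 -> 135
RT 45: heading 135 -> 90
RT 135: heading 90 -> 315
Final: pos=(-14.7,0), heading=315, 2 segment(s) drawn

Answer: -14.7 0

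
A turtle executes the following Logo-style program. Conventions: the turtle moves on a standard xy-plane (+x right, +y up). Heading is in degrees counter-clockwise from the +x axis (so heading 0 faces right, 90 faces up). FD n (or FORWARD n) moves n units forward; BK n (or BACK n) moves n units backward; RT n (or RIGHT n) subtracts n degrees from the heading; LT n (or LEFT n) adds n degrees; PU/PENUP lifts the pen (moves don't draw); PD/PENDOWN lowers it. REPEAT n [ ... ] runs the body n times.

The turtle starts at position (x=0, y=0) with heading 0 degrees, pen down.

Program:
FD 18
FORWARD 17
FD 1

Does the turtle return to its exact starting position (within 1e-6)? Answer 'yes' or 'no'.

Executing turtle program step by step:
Start: pos=(0,0), heading=0, pen down
FD 18: (0,0) -> (18,0) [heading=0, draw]
FD 17: (18,0) -> (35,0) [heading=0, draw]
FD 1: (35,0) -> (36,0) [heading=0, draw]
Final: pos=(36,0), heading=0, 3 segment(s) drawn

Start position: (0, 0)
Final position: (36, 0)
Distance = 36; >= 1e-6 -> NOT closed

Answer: no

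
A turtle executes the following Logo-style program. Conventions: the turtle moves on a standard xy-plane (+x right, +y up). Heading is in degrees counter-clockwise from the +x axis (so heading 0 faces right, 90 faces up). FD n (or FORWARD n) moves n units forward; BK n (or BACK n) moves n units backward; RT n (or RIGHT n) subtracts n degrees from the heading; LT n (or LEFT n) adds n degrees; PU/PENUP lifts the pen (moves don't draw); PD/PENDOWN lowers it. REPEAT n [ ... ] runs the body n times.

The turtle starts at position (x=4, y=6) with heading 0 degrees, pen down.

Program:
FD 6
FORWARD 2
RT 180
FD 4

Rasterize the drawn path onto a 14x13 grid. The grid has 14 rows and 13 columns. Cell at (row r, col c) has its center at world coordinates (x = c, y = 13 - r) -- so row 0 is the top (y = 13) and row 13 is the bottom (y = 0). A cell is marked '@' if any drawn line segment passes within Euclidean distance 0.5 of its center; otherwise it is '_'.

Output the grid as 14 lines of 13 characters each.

Segment 0: (4,6) -> (10,6)
Segment 1: (10,6) -> (12,6)
Segment 2: (12,6) -> (8,6)

Answer: _____________
_____________
_____________
_____________
_____________
_____________
_____________
____@@@@@@@@@
_____________
_____________
_____________
_____________
_____________
_____________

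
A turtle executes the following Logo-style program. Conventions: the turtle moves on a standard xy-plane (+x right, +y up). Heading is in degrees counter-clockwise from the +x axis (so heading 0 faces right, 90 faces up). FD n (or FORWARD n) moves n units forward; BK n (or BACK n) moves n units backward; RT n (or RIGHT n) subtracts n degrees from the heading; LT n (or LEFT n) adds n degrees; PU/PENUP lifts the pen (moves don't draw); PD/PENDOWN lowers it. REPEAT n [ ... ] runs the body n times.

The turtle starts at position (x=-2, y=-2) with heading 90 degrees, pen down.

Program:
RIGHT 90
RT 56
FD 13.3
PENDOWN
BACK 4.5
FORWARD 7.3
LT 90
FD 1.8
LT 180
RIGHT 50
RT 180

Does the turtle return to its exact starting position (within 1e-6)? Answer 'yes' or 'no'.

Executing turtle program step by step:
Start: pos=(-2,-2), heading=90, pen down
RT 90: heading 90 -> 0
RT 56: heading 0 -> 304
FD 13.3: (-2,-2) -> (5.437,-13.026) [heading=304, draw]
PD: pen down
BK 4.5: (5.437,-13.026) -> (2.921,-9.296) [heading=304, draw]
FD 7.3: (2.921,-9.296) -> (7.003,-15.348) [heading=304, draw]
LT 90: heading 304 -> 34
FD 1.8: (7.003,-15.348) -> (8.495,-14.341) [heading=34, draw]
LT 180: heading 34 -> 214
RT 50: heading 214 -> 164
RT 180: heading 164 -> 344
Final: pos=(8.495,-14.341), heading=344, 4 segment(s) drawn

Start position: (-2, -2)
Final position: (8.495, -14.341)
Distance = 16.2; >= 1e-6 -> NOT closed

Answer: no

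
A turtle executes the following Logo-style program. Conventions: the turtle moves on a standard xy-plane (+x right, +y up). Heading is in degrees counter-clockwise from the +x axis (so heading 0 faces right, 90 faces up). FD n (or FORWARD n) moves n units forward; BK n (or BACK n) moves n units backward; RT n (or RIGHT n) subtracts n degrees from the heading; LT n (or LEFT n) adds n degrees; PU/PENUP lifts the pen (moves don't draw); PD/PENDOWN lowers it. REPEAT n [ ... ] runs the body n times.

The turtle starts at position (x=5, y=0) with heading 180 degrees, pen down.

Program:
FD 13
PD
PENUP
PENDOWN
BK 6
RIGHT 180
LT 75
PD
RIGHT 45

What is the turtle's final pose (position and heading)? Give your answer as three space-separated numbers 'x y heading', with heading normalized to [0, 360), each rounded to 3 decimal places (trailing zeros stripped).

Answer: -2 0 30

Derivation:
Executing turtle program step by step:
Start: pos=(5,0), heading=180, pen down
FD 13: (5,0) -> (-8,0) [heading=180, draw]
PD: pen down
PU: pen up
PD: pen down
BK 6: (-8,0) -> (-2,0) [heading=180, draw]
RT 180: heading 180 -> 0
LT 75: heading 0 -> 75
PD: pen down
RT 45: heading 75 -> 30
Final: pos=(-2,0), heading=30, 2 segment(s) drawn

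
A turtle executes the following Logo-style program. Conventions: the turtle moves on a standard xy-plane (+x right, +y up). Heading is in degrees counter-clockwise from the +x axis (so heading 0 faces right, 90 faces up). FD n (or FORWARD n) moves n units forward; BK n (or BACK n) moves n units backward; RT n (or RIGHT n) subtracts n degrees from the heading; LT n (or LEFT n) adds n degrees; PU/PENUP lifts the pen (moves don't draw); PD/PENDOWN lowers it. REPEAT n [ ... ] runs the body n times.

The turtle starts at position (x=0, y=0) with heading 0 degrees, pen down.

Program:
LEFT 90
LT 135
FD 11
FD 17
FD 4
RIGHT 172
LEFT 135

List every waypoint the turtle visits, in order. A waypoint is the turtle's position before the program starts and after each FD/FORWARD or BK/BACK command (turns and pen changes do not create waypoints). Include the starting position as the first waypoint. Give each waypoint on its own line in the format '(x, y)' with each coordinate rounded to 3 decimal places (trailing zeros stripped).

Executing turtle program step by step:
Start: pos=(0,0), heading=0, pen down
LT 90: heading 0 -> 90
LT 135: heading 90 -> 225
FD 11: (0,0) -> (-7.778,-7.778) [heading=225, draw]
FD 17: (-7.778,-7.778) -> (-19.799,-19.799) [heading=225, draw]
FD 4: (-19.799,-19.799) -> (-22.627,-22.627) [heading=225, draw]
RT 172: heading 225 -> 53
LT 135: heading 53 -> 188
Final: pos=(-22.627,-22.627), heading=188, 3 segment(s) drawn
Waypoints (4 total):
(0, 0)
(-7.778, -7.778)
(-19.799, -19.799)
(-22.627, -22.627)

Answer: (0, 0)
(-7.778, -7.778)
(-19.799, -19.799)
(-22.627, -22.627)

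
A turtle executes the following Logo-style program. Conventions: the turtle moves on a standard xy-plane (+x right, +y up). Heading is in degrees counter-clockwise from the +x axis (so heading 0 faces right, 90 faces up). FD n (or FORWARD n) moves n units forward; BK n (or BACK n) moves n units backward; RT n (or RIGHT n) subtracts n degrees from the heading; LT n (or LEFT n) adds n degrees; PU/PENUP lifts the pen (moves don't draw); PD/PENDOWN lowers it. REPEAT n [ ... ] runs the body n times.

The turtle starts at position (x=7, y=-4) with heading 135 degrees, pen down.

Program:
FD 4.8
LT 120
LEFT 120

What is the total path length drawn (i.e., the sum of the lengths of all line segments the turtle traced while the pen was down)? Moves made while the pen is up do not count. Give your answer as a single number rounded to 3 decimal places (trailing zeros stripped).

Executing turtle program step by step:
Start: pos=(7,-4), heading=135, pen down
FD 4.8: (7,-4) -> (3.606,-0.606) [heading=135, draw]
LT 120: heading 135 -> 255
LT 120: heading 255 -> 15
Final: pos=(3.606,-0.606), heading=15, 1 segment(s) drawn

Segment lengths:
  seg 1: (7,-4) -> (3.606,-0.606), length = 4.8
Total = 4.8

Answer: 4.8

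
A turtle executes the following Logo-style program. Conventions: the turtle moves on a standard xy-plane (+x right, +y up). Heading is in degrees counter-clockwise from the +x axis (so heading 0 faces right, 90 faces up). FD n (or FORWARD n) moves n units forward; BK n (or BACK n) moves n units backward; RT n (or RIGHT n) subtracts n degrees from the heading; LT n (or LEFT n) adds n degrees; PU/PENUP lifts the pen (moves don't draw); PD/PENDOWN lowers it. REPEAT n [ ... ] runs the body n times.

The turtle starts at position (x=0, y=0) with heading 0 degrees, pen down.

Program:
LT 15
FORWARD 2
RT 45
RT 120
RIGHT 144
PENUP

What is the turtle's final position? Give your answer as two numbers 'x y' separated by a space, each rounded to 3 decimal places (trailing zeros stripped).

Executing turtle program step by step:
Start: pos=(0,0), heading=0, pen down
LT 15: heading 0 -> 15
FD 2: (0,0) -> (1.932,0.518) [heading=15, draw]
RT 45: heading 15 -> 330
RT 120: heading 330 -> 210
RT 144: heading 210 -> 66
PU: pen up
Final: pos=(1.932,0.518), heading=66, 1 segment(s) drawn

Answer: 1.932 0.518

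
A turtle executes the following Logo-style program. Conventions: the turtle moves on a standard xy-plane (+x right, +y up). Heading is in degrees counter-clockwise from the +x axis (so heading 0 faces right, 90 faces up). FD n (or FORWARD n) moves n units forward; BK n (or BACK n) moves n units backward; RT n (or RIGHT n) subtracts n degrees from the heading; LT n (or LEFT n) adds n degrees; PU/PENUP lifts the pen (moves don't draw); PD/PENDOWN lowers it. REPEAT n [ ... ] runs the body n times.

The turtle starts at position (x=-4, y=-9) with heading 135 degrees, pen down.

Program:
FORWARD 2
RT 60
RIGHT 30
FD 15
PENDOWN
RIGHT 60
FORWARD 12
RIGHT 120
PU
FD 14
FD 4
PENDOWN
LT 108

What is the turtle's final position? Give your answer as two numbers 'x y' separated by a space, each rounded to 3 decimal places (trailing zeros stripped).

Executing turtle program step by step:
Start: pos=(-4,-9), heading=135, pen down
FD 2: (-4,-9) -> (-5.414,-7.586) [heading=135, draw]
RT 60: heading 135 -> 75
RT 30: heading 75 -> 45
FD 15: (-5.414,-7.586) -> (5.192,3.021) [heading=45, draw]
PD: pen down
RT 60: heading 45 -> 345
FD 12: (5.192,3.021) -> (16.783,-0.085) [heading=345, draw]
RT 120: heading 345 -> 225
PU: pen up
FD 14: (16.783,-0.085) -> (6.884,-9.985) [heading=225, move]
FD 4: (6.884,-9.985) -> (4.056,-12.813) [heading=225, move]
PD: pen down
LT 108: heading 225 -> 333
Final: pos=(4.056,-12.813), heading=333, 3 segment(s) drawn

Answer: 4.056 -12.813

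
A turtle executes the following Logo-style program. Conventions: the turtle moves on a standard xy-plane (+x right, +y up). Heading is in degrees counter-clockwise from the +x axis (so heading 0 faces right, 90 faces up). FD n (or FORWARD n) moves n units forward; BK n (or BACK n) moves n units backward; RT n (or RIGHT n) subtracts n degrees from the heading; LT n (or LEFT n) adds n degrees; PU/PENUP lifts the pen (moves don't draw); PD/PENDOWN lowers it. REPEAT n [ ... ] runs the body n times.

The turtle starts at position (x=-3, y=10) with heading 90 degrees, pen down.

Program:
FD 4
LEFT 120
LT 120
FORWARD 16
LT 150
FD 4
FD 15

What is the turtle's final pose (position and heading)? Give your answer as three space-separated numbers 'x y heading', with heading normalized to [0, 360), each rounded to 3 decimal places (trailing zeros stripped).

Answer: 1.356 22.454 120

Derivation:
Executing turtle program step by step:
Start: pos=(-3,10), heading=90, pen down
FD 4: (-3,10) -> (-3,14) [heading=90, draw]
LT 120: heading 90 -> 210
LT 120: heading 210 -> 330
FD 16: (-3,14) -> (10.856,6) [heading=330, draw]
LT 150: heading 330 -> 120
FD 4: (10.856,6) -> (8.856,9.464) [heading=120, draw]
FD 15: (8.856,9.464) -> (1.356,22.454) [heading=120, draw]
Final: pos=(1.356,22.454), heading=120, 4 segment(s) drawn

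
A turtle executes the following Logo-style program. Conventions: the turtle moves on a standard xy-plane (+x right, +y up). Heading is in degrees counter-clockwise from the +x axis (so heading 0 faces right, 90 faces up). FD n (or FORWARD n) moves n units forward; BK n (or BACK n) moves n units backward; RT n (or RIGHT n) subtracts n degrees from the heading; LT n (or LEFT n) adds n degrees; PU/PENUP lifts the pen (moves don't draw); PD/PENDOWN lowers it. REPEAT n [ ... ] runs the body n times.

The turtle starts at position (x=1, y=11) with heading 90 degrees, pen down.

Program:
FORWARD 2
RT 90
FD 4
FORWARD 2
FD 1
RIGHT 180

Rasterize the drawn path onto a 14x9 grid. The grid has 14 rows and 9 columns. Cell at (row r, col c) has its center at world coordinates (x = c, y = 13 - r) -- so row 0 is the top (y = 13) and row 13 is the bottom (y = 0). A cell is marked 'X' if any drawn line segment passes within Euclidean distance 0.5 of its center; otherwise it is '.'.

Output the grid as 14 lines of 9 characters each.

Segment 0: (1,11) -> (1,13)
Segment 1: (1,13) -> (5,13)
Segment 2: (5,13) -> (7,13)
Segment 3: (7,13) -> (8,13)

Answer: .XXXXXXXX
.X.......
.X.......
.........
.........
.........
.........
.........
.........
.........
.........
.........
.........
.........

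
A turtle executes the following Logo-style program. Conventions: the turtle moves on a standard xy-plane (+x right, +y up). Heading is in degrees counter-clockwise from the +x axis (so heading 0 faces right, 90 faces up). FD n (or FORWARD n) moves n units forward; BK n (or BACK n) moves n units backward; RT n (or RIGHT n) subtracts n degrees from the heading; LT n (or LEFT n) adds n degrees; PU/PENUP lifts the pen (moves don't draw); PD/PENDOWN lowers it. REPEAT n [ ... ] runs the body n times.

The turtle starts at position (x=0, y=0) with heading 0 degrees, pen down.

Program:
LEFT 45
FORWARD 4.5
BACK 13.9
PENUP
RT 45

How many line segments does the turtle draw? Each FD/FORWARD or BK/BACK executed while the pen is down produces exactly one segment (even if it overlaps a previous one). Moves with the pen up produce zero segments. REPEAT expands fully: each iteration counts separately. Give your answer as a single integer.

Answer: 2

Derivation:
Executing turtle program step by step:
Start: pos=(0,0), heading=0, pen down
LT 45: heading 0 -> 45
FD 4.5: (0,0) -> (3.182,3.182) [heading=45, draw]
BK 13.9: (3.182,3.182) -> (-6.647,-6.647) [heading=45, draw]
PU: pen up
RT 45: heading 45 -> 0
Final: pos=(-6.647,-6.647), heading=0, 2 segment(s) drawn
Segments drawn: 2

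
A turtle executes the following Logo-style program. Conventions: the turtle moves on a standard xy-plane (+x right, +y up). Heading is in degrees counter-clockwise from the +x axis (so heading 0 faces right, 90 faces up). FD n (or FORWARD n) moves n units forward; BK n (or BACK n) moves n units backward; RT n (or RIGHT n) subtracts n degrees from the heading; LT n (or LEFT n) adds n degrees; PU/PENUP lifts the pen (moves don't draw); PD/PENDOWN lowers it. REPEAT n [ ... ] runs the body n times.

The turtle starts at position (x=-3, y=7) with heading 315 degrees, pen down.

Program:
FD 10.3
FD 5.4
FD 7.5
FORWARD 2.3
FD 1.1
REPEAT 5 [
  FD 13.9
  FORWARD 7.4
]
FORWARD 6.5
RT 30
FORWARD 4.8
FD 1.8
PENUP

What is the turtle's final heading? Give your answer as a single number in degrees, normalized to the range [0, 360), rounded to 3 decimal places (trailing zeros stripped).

Executing turtle program step by step:
Start: pos=(-3,7), heading=315, pen down
FD 10.3: (-3,7) -> (4.283,-0.283) [heading=315, draw]
FD 5.4: (4.283,-0.283) -> (8.102,-4.102) [heading=315, draw]
FD 7.5: (8.102,-4.102) -> (13.405,-9.405) [heading=315, draw]
FD 2.3: (13.405,-9.405) -> (15.031,-11.031) [heading=315, draw]
FD 1.1: (15.031,-11.031) -> (15.809,-11.809) [heading=315, draw]
REPEAT 5 [
  -- iteration 1/5 --
  FD 13.9: (15.809,-11.809) -> (25.638,-21.638) [heading=315, draw]
  FD 7.4: (25.638,-21.638) -> (30.87,-26.87) [heading=315, draw]
  -- iteration 2/5 --
  FD 13.9: (30.87,-26.87) -> (40.699,-36.699) [heading=315, draw]
  FD 7.4: (40.699,-36.699) -> (45.932,-41.932) [heading=315, draw]
  -- iteration 3/5 --
  FD 13.9: (45.932,-41.932) -> (55.761,-51.761) [heading=315, draw]
  FD 7.4: (55.761,-51.761) -> (60.993,-56.993) [heading=315, draw]
  -- iteration 4/5 --
  FD 13.9: (60.993,-56.993) -> (70.822,-66.822) [heading=315, draw]
  FD 7.4: (70.822,-66.822) -> (76.055,-72.055) [heading=315, draw]
  -- iteration 5/5 --
  FD 13.9: (76.055,-72.055) -> (85.883,-81.883) [heading=315, draw]
  FD 7.4: (85.883,-81.883) -> (91.116,-87.116) [heading=315, draw]
]
FD 6.5: (91.116,-87.116) -> (95.712,-91.712) [heading=315, draw]
RT 30: heading 315 -> 285
FD 4.8: (95.712,-91.712) -> (96.954,-96.349) [heading=285, draw]
FD 1.8: (96.954,-96.349) -> (97.42,-98.087) [heading=285, draw]
PU: pen up
Final: pos=(97.42,-98.087), heading=285, 18 segment(s) drawn

Answer: 285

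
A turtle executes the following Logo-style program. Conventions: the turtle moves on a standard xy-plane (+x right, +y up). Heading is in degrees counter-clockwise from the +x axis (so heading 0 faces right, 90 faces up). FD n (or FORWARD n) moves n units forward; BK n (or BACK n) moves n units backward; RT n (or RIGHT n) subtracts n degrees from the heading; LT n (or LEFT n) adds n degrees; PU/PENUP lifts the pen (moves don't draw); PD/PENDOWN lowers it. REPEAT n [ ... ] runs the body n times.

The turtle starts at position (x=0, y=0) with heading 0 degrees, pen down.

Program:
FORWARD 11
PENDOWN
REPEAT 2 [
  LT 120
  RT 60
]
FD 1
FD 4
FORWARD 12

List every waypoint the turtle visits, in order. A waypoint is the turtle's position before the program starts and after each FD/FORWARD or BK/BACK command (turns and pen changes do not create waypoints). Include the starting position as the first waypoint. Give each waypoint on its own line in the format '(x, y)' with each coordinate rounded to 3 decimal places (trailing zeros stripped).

Executing turtle program step by step:
Start: pos=(0,0), heading=0, pen down
FD 11: (0,0) -> (11,0) [heading=0, draw]
PD: pen down
REPEAT 2 [
  -- iteration 1/2 --
  LT 120: heading 0 -> 120
  RT 60: heading 120 -> 60
  -- iteration 2/2 --
  LT 120: heading 60 -> 180
  RT 60: heading 180 -> 120
]
FD 1: (11,0) -> (10.5,0.866) [heading=120, draw]
FD 4: (10.5,0.866) -> (8.5,4.33) [heading=120, draw]
FD 12: (8.5,4.33) -> (2.5,14.722) [heading=120, draw]
Final: pos=(2.5,14.722), heading=120, 4 segment(s) drawn
Waypoints (5 total):
(0, 0)
(11, 0)
(10.5, 0.866)
(8.5, 4.33)
(2.5, 14.722)

Answer: (0, 0)
(11, 0)
(10.5, 0.866)
(8.5, 4.33)
(2.5, 14.722)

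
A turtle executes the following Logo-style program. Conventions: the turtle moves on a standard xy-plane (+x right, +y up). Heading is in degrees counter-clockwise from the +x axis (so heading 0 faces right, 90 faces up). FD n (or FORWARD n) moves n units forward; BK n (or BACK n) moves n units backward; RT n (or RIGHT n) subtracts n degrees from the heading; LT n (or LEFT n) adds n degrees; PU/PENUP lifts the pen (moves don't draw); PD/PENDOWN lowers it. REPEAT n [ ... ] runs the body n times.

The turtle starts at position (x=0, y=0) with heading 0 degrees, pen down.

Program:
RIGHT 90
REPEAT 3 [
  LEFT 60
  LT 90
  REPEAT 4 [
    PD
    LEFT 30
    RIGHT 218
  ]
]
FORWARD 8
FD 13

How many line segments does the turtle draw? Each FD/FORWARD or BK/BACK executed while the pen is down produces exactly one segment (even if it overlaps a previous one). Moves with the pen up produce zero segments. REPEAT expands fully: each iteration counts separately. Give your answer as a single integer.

Executing turtle program step by step:
Start: pos=(0,0), heading=0, pen down
RT 90: heading 0 -> 270
REPEAT 3 [
  -- iteration 1/3 --
  LT 60: heading 270 -> 330
  LT 90: heading 330 -> 60
  REPEAT 4 [
    -- iteration 1/4 --
    PD: pen down
    LT 30: heading 60 -> 90
    RT 218: heading 90 -> 232
    -- iteration 2/4 --
    PD: pen down
    LT 30: heading 232 -> 262
    RT 218: heading 262 -> 44
    -- iteration 3/4 --
    PD: pen down
    LT 30: heading 44 -> 74
    RT 218: heading 74 -> 216
    -- iteration 4/4 --
    PD: pen down
    LT 30: heading 216 -> 246
    RT 218: heading 246 -> 28
  ]
  -- iteration 2/3 --
  LT 60: heading 28 -> 88
  LT 90: heading 88 -> 178
  REPEAT 4 [
    -- iteration 1/4 --
    PD: pen down
    LT 30: heading 178 -> 208
    RT 218: heading 208 -> 350
    -- iteration 2/4 --
    PD: pen down
    LT 30: heading 350 -> 20
    RT 218: heading 20 -> 162
    -- iteration 3/4 --
    PD: pen down
    LT 30: heading 162 -> 192
    RT 218: heading 192 -> 334
    -- iteration 4/4 --
    PD: pen down
    LT 30: heading 334 -> 4
    RT 218: heading 4 -> 146
  ]
  -- iteration 3/3 --
  LT 60: heading 146 -> 206
  LT 90: heading 206 -> 296
  REPEAT 4 [
    -- iteration 1/4 --
    PD: pen down
    LT 30: heading 296 -> 326
    RT 218: heading 326 -> 108
    -- iteration 2/4 --
    PD: pen down
    LT 30: heading 108 -> 138
    RT 218: heading 138 -> 280
    -- iteration 3/4 --
    PD: pen down
    LT 30: heading 280 -> 310
    RT 218: heading 310 -> 92
    -- iteration 4/4 --
    PD: pen down
    LT 30: heading 92 -> 122
    RT 218: heading 122 -> 264
  ]
]
FD 8: (0,0) -> (-0.836,-7.956) [heading=264, draw]
FD 13: (-0.836,-7.956) -> (-2.195,-20.885) [heading=264, draw]
Final: pos=(-2.195,-20.885), heading=264, 2 segment(s) drawn
Segments drawn: 2

Answer: 2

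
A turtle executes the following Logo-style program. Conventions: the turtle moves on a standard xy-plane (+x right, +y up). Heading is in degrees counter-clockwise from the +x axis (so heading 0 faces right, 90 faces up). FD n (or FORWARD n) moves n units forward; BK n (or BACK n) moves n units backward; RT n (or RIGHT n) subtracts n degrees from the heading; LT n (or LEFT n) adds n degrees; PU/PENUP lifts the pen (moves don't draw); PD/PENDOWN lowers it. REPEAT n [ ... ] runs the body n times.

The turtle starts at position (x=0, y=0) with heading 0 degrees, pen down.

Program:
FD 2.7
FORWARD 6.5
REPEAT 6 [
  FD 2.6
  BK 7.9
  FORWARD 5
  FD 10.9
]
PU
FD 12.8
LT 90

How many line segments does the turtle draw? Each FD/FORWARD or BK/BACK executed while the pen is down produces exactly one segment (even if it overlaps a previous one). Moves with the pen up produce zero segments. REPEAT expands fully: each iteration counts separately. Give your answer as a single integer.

Answer: 26

Derivation:
Executing turtle program step by step:
Start: pos=(0,0), heading=0, pen down
FD 2.7: (0,0) -> (2.7,0) [heading=0, draw]
FD 6.5: (2.7,0) -> (9.2,0) [heading=0, draw]
REPEAT 6 [
  -- iteration 1/6 --
  FD 2.6: (9.2,0) -> (11.8,0) [heading=0, draw]
  BK 7.9: (11.8,0) -> (3.9,0) [heading=0, draw]
  FD 5: (3.9,0) -> (8.9,0) [heading=0, draw]
  FD 10.9: (8.9,0) -> (19.8,0) [heading=0, draw]
  -- iteration 2/6 --
  FD 2.6: (19.8,0) -> (22.4,0) [heading=0, draw]
  BK 7.9: (22.4,0) -> (14.5,0) [heading=0, draw]
  FD 5: (14.5,0) -> (19.5,0) [heading=0, draw]
  FD 10.9: (19.5,0) -> (30.4,0) [heading=0, draw]
  -- iteration 3/6 --
  FD 2.6: (30.4,0) -> (33,0) [heading=0, draw]
  BK 7.9: (33,0) -> (25.1,0) [heading=0, draw]
  FD 5: (25.1,0) -> (30.1,0) [heading=0, draw]
  FD 10.9: (30.1,0) -> (41,0) [heading=0, draw]
  -- iteration 4/6 --
  FD 2.6: (41,0) -> (43.6,0) [heading=0, draw]
  BK 7.9: (43.6,0) -> (35.7,0) [heading=0, draw]
  FD 5: (35.7,0) -> (40.7,0) [heading=0, draw]
  FD 10.9: (40.7,0) -> (51.6,0) [heading=0, draw]
  -- iteration 5/6 --
  FD 2.6: (51.6,0) -> (54.2,0) [heading=0, draw]
  BK 7.9: (54.2,0) -> (46.3,0) [heading=0, draw]
  FD 5: (46.3,0) -> (51.3,0) [heading=0, draw]
  FD 10.9: (51.3,0) -> (62.2,0) [heading=0, draw]
  -- iteration 6/6 --
  FD 2.6: (62.2,0) -> (64.8,0) [heading=0, draw]
  BK 7.9: (64.8,0) -> (56.9,0) [heading=0, draw]
  FD 5: (56.9,0) -> (61.9,0) [heading=0, draw]
  FD 10.9: (61.9,0) -> (72.8,0) [heading=0, draw]
]
PU: pen up
FD 12.8: (72.8,0) -> (85.6,0) [heading=0, move]
LT 90: heading 0 -> 90
Final: pos=(85.6,0), heading=90, 26 segment(s) drawn
Segments drawn: 26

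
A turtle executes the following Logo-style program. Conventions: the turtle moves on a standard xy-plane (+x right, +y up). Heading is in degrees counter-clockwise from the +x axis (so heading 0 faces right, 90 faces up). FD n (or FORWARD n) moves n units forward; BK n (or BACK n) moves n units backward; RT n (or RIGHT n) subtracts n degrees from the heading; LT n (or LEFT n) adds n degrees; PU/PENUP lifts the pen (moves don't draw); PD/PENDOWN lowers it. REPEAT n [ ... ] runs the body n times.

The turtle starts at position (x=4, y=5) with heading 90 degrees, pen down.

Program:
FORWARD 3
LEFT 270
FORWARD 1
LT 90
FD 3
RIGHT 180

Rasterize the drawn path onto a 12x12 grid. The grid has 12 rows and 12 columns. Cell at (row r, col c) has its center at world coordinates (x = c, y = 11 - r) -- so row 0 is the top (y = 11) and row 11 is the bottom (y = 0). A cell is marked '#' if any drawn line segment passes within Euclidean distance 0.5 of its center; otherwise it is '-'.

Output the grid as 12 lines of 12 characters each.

Segment 0: (4,5) -> (4,8)
Segment 1: (4,8) -> (5,8)
Segment 2: (5,8) -> (5,11)

Answer: -----#------
-----#------
-----#------
----##------
----#-------
----#-------
----#-------
------------
------------
------------
------------
------------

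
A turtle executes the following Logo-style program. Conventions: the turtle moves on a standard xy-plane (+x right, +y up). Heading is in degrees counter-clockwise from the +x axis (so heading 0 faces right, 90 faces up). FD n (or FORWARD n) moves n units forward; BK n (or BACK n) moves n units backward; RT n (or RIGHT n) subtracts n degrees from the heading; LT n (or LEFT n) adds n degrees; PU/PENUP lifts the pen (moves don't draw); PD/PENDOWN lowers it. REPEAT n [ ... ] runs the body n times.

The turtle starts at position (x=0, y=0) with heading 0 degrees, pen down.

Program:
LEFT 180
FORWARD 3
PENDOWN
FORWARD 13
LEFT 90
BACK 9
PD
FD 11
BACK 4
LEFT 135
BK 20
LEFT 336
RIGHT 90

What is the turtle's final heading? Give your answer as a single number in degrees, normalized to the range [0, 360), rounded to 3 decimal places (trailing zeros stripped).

Answer: 291

Derivation:
Executing turtle program step by step:
Start: pos=(0,0), heading=0, pen down
LT 180: heading 0 -> 180
FD 3: (0,0) -> (-3,0) [heading=180, draw]
PD: pen down
FD 13: (-3,0) -> (-16,0) [heading=180, draw]
LT 90: heading 180 -> 270
BK 9: (-16,0) -> (-16,9) [heading=270, draw]
PD: pen down
FD 11: (-16,9) -> (-16,-2) [heading=270, draw]
BK 4: (-16,-2) -> (-16,2) [heading=270, draw]
LT 135: heading 270 -> 45
BK 20: (-16,2) -> (-30.142,-12.142) [heading=45, draw]
LT 336: heading 45 -> 21
RT 90: heading 21 -> 291
Final: pos=(-30.142,-12.142), heading=291, 6 segment(s) drawn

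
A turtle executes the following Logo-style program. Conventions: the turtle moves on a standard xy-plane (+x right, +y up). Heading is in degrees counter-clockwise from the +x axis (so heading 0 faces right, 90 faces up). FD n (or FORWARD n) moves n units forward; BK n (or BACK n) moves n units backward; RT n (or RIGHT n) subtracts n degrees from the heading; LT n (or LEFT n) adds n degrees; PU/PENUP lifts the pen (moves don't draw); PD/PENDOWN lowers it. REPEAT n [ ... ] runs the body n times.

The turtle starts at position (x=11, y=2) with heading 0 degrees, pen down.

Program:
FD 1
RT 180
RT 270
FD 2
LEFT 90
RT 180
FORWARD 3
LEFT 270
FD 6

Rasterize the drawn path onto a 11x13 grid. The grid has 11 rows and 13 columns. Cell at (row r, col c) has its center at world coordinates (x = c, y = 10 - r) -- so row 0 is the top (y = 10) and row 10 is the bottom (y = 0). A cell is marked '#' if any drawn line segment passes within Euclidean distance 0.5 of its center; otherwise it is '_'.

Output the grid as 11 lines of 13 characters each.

Answer: _____________
_____________
_____________
_____________
_________#___
_________#___
_________#___
_________#___
_________#_##
_________#__#
_________####

Derivation:
Segment 0: (11,2) -> (12,2)
Segment 1: (12,2) -> (12,0)
Segment 2: (12,0) -> (9,-0)
Segment 3: (9,-0) -> (9,6)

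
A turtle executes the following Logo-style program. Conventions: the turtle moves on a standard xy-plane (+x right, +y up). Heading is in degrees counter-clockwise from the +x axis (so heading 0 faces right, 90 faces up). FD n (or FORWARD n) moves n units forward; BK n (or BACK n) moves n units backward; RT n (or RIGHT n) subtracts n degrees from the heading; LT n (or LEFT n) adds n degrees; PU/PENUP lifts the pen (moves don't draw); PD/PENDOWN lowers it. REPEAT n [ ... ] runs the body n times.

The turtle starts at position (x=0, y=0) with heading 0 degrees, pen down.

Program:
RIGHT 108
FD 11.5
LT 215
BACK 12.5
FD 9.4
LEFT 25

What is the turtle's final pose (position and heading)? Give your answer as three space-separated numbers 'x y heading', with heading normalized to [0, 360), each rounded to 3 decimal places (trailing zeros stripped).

Executing turtle program step by step:
Start: pos=(0,0), heading=0, pen down
RT 108: heading 0 -> 252
FD 11.5: (0,0) -> (-3.554,-10.937) [heading=252, draw]
LT 215: heading 252 -> 107
BK 12.5: (-3.554,-10.937) -> (0.101,-22.891) [heading=107, draw]
FD 9.4: (0.101,-22.891) -> (-2.647,-13.902) [heading=107, draw]
LT 25: heading 107 -> 132
Final: pos=(-2.647,-13.902), heading=132, 3 segment(s) drawn

Answer: -2.647 -13.902 132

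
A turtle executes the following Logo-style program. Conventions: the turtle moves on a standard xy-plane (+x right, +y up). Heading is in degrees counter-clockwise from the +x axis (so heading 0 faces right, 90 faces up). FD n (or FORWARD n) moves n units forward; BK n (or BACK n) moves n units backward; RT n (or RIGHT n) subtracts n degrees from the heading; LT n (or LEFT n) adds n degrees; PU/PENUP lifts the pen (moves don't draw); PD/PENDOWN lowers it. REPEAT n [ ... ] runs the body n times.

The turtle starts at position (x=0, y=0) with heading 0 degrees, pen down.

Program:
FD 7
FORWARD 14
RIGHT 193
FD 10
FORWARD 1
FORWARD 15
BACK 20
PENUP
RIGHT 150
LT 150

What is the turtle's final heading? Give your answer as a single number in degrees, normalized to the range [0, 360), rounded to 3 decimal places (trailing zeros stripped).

Answer: 167

Derivation:
Executing turtle program step by step:
Start: pos=(0,0), heading=0, pen down
FD 7: (0,0) -> (7,0) [heading=0, draw]
FD 14: (7,0) -> (21,0) [heading=0, draw]
RT 193: heading 0 -> 167
FD 10: (21,0) -> (11.256,2.25) [heading=167, draw]
FD 1: (11.256,2.25) -> (10.282,2.474) [heading=167, draw]
FD 15: (10.282,2.474) -> (-4.334,5.849) [heading=167, draw]
BK 20: (-4.334,5.849) -> (15.154,1.35) [heading=167, draw]
PU: pen up
RT 150: heading 167 -> 17
LT 150: heading 17 -> 167
Final: pos=(15.154,1.35), heading=167, 6 segment(s) drawn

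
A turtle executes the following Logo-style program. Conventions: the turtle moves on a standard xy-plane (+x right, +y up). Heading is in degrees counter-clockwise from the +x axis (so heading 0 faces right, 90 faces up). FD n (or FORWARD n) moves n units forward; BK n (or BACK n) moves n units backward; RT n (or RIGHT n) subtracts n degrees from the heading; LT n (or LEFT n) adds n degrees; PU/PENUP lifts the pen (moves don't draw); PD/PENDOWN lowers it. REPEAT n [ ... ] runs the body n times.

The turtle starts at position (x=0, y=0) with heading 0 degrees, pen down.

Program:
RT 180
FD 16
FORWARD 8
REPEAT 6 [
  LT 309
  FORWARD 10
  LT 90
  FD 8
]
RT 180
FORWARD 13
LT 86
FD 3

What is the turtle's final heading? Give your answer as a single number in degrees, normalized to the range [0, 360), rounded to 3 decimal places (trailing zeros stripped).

Executing turtle program step by step:
Start: pos=(0,0), heading=0, pen down
RT 180: heading 0 -> 180
FD 16: (0,0) -> (-16,0) [heading=180, draw]
FD 8: (-16,0) -> (-24,0) [heading=180, draw]
REPEAT 6 [
  -- iteration 1/6 --
  LT 309: heading 180 -> 129
  FD 10: (-24,0) -> (-30.293,7.771) [heading=129, draw]
  LT 90: heading 129 -> 219
  FD 8: (-30.293,7.771) -> (-36.51,2.737) [heading=219, draw]
  -- iteration 2/6 --
  LT 309: heading 219 -> 168
  FD 10: (-36.51,2.737) -> (-46.292,4.816) [heading=168, draw]
  LT 90: heading 168 -> 258
  FD 8: (-46.292,4.816) -> (-47.955,-3.009) [heading=258, draw]
  -- iteration 3/6 --
  LT 309: heading 258 -> 207
  FD 10: (-47.955,-3.009) -> (-56.865,-7.549) [heading=207, draw]
  LT 90: heading 207 -> 297
  FD 8: (-56.865,-7.549) -> (-53.233,-14.677) [heading=297, draw]
  -- iteration 4/6 --
  LT 309: heading 297 -> 246
  FD 10: (-53.233,-14.677) -> (-57.301,-23.813) [heading=246, draw]
  LT 90: heading 246 -> 336
  FD 8: (-57.301,-23.813) -> (-49.992,-27.066) [heading=336, draw]
  -- iteration 5/6 --
  LT 309: heading 336 -> 285
  FD 10: (-49.992,-27.066) -> (-47.404,-36.726) [heading=285, draw]
  LT 90: heading 285 -> 15
  FD 8: (-47.404,-36.726) -> (-39.677,-34.655) [heading=15, draw]
  -- iteration 6/6 --
  LT 309: heading 15 -> 324
  FD 10: (-39.677,-34.655) -> (-31.587,-40.533) [heading=324, draw]
  LT 90: heading 324 -> 54
  FD 8: (-31.587,-40.533) -> (-26.884,-34.061) [heading=54, draw]
]
RT 180: heading 54 -> 234
FD 13: (-26.884,-34.061) -> (-34.525,-44.578) [heading=234, draw]
LT 86: heading 234 -> 320
FD 3: (-34.525,-44.578) -> (-32.227,-46.506) [heading=320, draw]
Final: pos=(-32.227,-46.506), heading=320, 16 segment(s) drawn

Answer: 320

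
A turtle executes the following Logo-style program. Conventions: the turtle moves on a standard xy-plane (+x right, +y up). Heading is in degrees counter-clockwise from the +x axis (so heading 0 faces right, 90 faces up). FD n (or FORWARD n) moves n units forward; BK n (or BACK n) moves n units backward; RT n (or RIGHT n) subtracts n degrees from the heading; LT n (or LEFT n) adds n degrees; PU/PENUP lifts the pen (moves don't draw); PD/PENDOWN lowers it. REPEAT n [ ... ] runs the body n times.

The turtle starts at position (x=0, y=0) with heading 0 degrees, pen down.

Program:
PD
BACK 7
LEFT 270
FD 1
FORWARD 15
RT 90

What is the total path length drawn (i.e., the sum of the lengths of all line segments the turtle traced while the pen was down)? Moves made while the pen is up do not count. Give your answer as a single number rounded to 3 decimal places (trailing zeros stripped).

Executing turtle program step by step:
Start: pos=(0,0), heading=0, pen down
PD: pen down
BK 7: (0,0) -> (-7,0) [heading=0, draw]
LT 270: heading 0 -> 270
FD 1: (-7,0) -> (-7,-1) [heading=270, draw]
FD 15: (-7,-1) -> (-7,-16) [heading=270, draw]
RT 90: heading 270 -> 180
Final: pos=(-7,-16), heading=180, 3 segment(s) drawn

Segment lengths:
  seg 1: (0,0) -> (-7,0), length = 7
  seg 2: (-7,0) -> (-7,-1), length = 1
  seg 3: (-7,-1) -> (-7,-16), length = 15
Total = 23

Answer: 23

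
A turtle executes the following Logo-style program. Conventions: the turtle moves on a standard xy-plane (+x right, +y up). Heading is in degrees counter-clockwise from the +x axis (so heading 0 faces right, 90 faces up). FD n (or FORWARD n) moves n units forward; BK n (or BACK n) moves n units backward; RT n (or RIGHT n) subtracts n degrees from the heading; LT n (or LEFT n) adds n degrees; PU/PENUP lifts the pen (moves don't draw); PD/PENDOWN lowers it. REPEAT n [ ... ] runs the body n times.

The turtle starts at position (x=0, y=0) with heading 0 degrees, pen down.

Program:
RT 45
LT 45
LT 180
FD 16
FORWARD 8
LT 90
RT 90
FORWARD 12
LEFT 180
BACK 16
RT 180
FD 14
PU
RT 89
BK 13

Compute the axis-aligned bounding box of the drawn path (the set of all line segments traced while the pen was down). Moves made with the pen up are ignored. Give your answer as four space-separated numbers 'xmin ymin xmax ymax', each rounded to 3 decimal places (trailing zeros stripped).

Answer: -66 0 0 0

Derivation:
Executing turtle program step by step:
Start: pos=(0,0), heading=0, pen down
RT 45: heading 0 -> 315
LT 45: heading 315 -> 0
LT 180: heading 0 -> 180
FD 16: (0,0) -> (-16,0) [heading=180, draw]
FD 8: (-16,0) -> (-24,0) [heading=180, draw]
LT 90: heading 180 -> 270
RT 90: heading 270 -> 180
FD 12: (-24,0) -> (-36,0) [heading=180, draw]
LT 180: heading 180 -> 0
BK 16: (-36,0) -> (-52,0) [heading=0, draw]
RT 180: heading 0 -> 180
FD 14: (-52,0) -> (-66,0) [heading=180, draw]
PU: pen up
RT 89: heading 180 -> 91
BK 13: (-66,0) -> (-65.773,-12.998) [heading=91, move]
Final: pos=(-65.773,-12.998), heading=91, 5 segment(s) drawn

Segment endpoints: x in {-66, -52, -36, -24, -16, 0}, y in {0, 0, 0, 0, 0, 0}
xmin=-66, ymin=0, xmax=0, ymax=0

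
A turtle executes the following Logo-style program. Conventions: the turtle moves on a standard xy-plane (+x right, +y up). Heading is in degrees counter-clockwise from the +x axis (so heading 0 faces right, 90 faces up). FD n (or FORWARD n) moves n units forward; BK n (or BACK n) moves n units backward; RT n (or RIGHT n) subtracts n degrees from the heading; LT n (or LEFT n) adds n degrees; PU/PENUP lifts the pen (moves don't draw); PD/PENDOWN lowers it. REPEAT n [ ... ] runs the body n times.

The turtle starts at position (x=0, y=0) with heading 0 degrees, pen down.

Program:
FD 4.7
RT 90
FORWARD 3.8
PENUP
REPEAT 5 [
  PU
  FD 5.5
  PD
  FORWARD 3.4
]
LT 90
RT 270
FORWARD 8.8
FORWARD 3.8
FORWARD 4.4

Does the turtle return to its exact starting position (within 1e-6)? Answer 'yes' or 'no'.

Answer: no

Derivation:
Executing turtle program step by step:
Start: pos=(0,0), heading=0, pen down
FD 4.7: (0,0) -> (4.7,0) [heading=0, draw]
RT 90: heading 0 -> 270
FD 3.8: (4.7,0) -> (4.7,-3.8) [heading=270, draw]
PU: pen up
REPEAT 5 [
  -- iteration 1/5 --
  PU: pen up
  FD 5.5: (4.7,-3.8) -> (4.7,-9.3) [heading=270, move]
  PD: pen down
  FD 3.4: (4.7,-9.3) -> (4.7,-12.7) [heading=270, draw]
  -- iteration 2/5 --
  PU: pen up
  FD 5.5: (4.7,-12.7) -> (4.7,-18.2) [heading=270, move]
  PD: pen down
  FD 3.4: (4.7,-18.2) -> (4.7,-21.6) [heading=270, draw]
  -- iteration 3/5 --
  PU: pen up
  FD 5.5: (4.7,-21.6) -> (4.7,-27.1) [heading=270, move]
  PD: pen down
  FD 3.4: (4.7,-27.1) -> (4.7,-30.5) [heading=270, draw]
  -- iteration 4/5 --
  PU: pen up
  FD 5.5: (4.7,-30.5) -> (4.7,-36) [heading=270, move]
  PD: pen down
  FD 3.4: (4.7,-36) -> (4.7,-39.4) [heading=270, draw]
  -- iteration 5/5 --
  PU: pen up
  FD 5.5: (4.7,-39.4) -> (4.7,-44.9) [heading=270, move]
  PD: pen down
  FD 3.4: (4.7,-44.9) -> (4.7,-48.3) [heading=270, draw]
]
LT 90: heading 270 -> 0
RT 270: heading 0 -> 90
FD 8.8: (4.7,-48.3) -> (4.7,-39.5) [heading=90, draw]
FD 3.8: (4.7,-39.5) -> (4.7,-35.7) [heading=90, draw]
FD 4.4: (4.7,-35.7) -> (4.7,-31.3) [heading=90, draw]
Final: pos=(4.7,-31.3), heading=90, 10 segment(s) drawn

Start position: (0, 0)
Final position: (4.7, -31.3)
Distance = 31.651; >= 1e-6 -> NOT closed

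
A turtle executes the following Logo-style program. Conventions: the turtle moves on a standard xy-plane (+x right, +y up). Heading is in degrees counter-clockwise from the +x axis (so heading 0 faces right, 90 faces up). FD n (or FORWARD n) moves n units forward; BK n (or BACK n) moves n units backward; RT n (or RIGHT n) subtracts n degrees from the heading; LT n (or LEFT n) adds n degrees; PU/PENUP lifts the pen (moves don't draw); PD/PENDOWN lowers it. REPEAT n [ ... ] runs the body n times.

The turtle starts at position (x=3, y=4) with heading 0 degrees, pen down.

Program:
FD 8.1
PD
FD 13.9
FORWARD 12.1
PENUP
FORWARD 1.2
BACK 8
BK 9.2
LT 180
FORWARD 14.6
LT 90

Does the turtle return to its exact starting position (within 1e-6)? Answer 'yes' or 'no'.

Answer: no

Derivation:
Executing turtle program step by step:
Start: pos=(3,4), heading=0, pen down
FD 8.1: (3,4) -> (11.1,4) [heading=0, draw]
PD: pen down
FD 13.9: (11.1,4) -> (25,4) [heading=0, draw]
FD 12.1: (25,4) -> (37.1,4) [heading=0, draw]
PU: pen up
FD 1.2: (37.1,4) -> (38.3,4) [heading=0, move]
BK 8: (38.3,4) -> (30.3,4) [heading=0, move]
BK 9.2: (30.3,4) -> (21.1,4) [heading=0, move]
LT 180: heading 0 -> 180
FD 14.6: (21.1,4) -> (6.5,4) [heading=180, move]
LT 90: heading 180 -> 270
Final: pos=(6.5,4), heading=270, 3 segment(s) drawn

Start position: (3, 4)
Final position: (6.5, 4)
Distance = 3.5; >= 1e-6 -> NOT closed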